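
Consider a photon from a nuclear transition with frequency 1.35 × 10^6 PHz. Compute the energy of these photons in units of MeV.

5.58 MeV

In SI units: f = 1.35 × 10^6 PHz = 1.35 × 10^21 Hz.
Since E = hf for a photon, E = 8.945 × 10^-13 J.
Converting to MeV: E = 5.583 MeV ≈ 5.58 MeV.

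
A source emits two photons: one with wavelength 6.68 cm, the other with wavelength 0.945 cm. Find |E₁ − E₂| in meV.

Using E = hc/λ: E₁ = 2.974e-24 J, E₂ = 2.102e-23 J.
|ΔE| = |2.974e-24 − 2.102e-23| = 1.80e-23 J = 0.113 meV.

0.113 meV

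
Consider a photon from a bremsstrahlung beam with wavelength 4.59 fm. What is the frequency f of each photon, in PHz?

6.53 × 10^7 PHz

First convert: λ = 4.59 fm = 4.59 × 10^-15 m.
Since f = c/λ for a photon, f = 6.531 × 10^22 Hz.
Converting to PHz: f = 6.531 × 10^7 PHz ≈ 6.53 × 10^7 PHz.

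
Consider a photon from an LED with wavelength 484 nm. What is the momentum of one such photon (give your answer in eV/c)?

Take h = 6.62607015e-34 J·s, c = 2.99792458e8 m/s, 1 eV = 1.602176634e-19 J.
First convert: λ = 484 nm = 4.84e-7 m.
Apply p = h/λ: p = 1.369e-27 kg·m/s.
Converting to eV/c: p = 2.562 eV/c ≈ 2.56 eV/c.

2.56 eV/c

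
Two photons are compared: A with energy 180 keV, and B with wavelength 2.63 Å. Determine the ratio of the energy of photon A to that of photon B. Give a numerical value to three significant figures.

E_A = 2.884e-14 J (from energy = 180 keV, via E given directly).
E_B = 7.553e-16 J (from wavelength = 2.63 Å, via E = hc/λ).
Ratio = 2.884e-14 / 7.553e-16 = 38.2.

38.2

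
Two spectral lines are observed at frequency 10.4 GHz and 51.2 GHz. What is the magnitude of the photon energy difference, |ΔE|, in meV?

Using E = hf: E₁ = 6.891 × 10^-24 J, E₂ = 3.393 × 10^-23 J.
|ΔE| = |6.891 × 10^-24 − 3.393 × 10^-23| = 2.70 × 10^-23 J = 0.169 meV.

0.169 meV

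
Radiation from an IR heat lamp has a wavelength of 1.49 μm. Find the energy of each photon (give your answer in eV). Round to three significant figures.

(h = 6.62607015 × 10^-34 J·s, c = 2.99792458 × 10^8 m/s, 1 eV = 1.602176634 × 10^-19 J.)
First convert: λ = 1.49 μm = 1.49 × 10^-6 m.
The photon relation is E = hc/λ, giving E = 1.333 × 10^-19 J.
Converting to eV: E = 0.8321 eV ≈ 0.832 eV.

0.832 eV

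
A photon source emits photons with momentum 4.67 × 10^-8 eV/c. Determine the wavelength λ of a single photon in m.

26.5 m

Take h = 6.62607015 × 10^-34 J·s, c = 2.99792458 × 10^8 m/s, 1 eV = 1.602176634 × 10^-19 J.
In SI units: p = 4.67 × 10^-8 eV/c = 2.4958 × 10^-35 kg·m/s.
Since λ = h/p for a photon, λ = 26.55 m.
So λ ≈ 26.5 m.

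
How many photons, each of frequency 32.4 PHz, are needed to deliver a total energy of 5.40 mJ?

Per-photon energy: E = 2.147 × 10^-17 J (from frequency = 32.4 PHz).
N = E_total / E_photon = 0.00540 J / 2.147 × 10^-17 J = 2.52 × 10^14.

2.52 × 10^14 photons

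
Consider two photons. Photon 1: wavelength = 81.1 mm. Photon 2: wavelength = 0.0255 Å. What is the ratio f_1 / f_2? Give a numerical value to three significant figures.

3.14 × 10^-11

f_1 = 3.697 × 10^9 Hz (from wavelength = 81.1 mm, via f = c/λ).
f_2 = 1.176 × 10^20 Hz (from wavelength = 0.0255 Å, via f = c/λ).
Ratio = 3.697 × 10^9 / 1.176 × 10^20 = 3.14 × 10^-11.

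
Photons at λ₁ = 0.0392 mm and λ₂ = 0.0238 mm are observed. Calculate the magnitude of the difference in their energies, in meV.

Using E = hc/λ: E₁ = 5.067e-21 J, E₂ = 8.346e-21 J.
|ΔE| = |5.067e-21 − 8.346e-21| = 3.28e-21 J = 20.5 meV.

20.5 meV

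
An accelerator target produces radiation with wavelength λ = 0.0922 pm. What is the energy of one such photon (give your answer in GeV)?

First convert: λ = 0.0922 pm = 9.22e-14 m.
Since E = hc/λ for a photon, E = 2.154e-12 J.
Converting to GeV: E = 0.01345 GeV ≈ 0.0134 GeV.

0.0134 GeV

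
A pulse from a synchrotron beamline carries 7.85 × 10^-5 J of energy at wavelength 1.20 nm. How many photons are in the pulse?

4.74 × 10^11 photons

Per-photon energy: E = 1.655 × 10^-16 J (from wavelength = 1.20 nm).
N = E_total / E_photon = 7.85 × 10^-5 J / 1.655 × 10^-16 J = 4.74 × 10^11.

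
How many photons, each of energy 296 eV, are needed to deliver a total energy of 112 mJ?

Per-photon energy: E = 4.742e-17 J (from energy = 296 eV).
N = E_total / E_photon = 0.112 J / 4.742e-17 J = 2.36e15.

2.36e15 photons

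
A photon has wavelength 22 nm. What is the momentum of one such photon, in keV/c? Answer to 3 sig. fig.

Use h = 6.62607015 × 10^-34 J·s, c = 2.99792458 × 10^8 m/s, 1 eV = 1.602176634 × 10^-19 J.
In SI units: λ = 22 nm = 2.2 × 10^-8 m.
Since p = h/λ for a photon, p = 3.012 × 10^-26 kg·m/s.
Converting to keV/c: p = 0.05636 keV/c ≈ 0.0564 keV/c.

0.0564 keV/c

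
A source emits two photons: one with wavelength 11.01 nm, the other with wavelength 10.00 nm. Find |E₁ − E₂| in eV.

11.4 eV

Using E = hc/λ: E₁ = 1.8042 × 10^-17 J, E₂ = 1.9864 × 10^-17 J.
|ΔE| = |1.8042 × 10^-17 − 1.9864 × 10^-17| = 1.82 × 10^-18 J = 11.4 eV.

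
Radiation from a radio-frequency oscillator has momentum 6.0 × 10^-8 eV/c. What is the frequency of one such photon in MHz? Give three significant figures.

14.5 MHz

First convert: p = 6.0 × 10^-8 eV/c = 3.2066 × 10^-35 kg·m/s.
For a photon f = pc/h, so f = 1.451 × 10^7 Hz.
Converting to MHz: f = 14.51 MHz ≈ 14.5 MHz.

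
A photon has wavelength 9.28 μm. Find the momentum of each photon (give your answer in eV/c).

First convert: λ = 9.28 μm = 9.28e-6 m.
For a photon p = h/λ, so p = 7.140e-29 kg·m/s.
Converting to eV/c: p = 0.1336 eV/c ≈ 0.134 eV/c.

0.134 eV/c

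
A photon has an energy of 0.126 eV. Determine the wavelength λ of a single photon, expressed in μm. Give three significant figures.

9.84 μm

Use h = 6.62607015 × 10^-34 J·s, c = 2.99792458 × 10^8 m/s, 1 eV = 1.602176634 × 10^-19 J.
First convert: E = 0.126 eV = 2.0187 × 10^-20 J.
Apply λ = hc/E: λ = 9.840 × 10^-6 m.
Converting to μm: λ = 9.840 μm ≈ 9.84 μm.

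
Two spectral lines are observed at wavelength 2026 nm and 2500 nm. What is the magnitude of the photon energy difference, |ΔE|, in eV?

Using E = hc/λ: E₁ = 9.8048e-20 J, E₂ = 7.9458e-20 J.
|ΔE| = |9.8048e-20 − 7.9458e-20| = 1.86e-20 J = 0.116 eV.

0.116 eV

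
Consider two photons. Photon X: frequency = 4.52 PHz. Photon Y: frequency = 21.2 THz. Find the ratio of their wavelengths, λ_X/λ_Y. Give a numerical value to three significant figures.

λ_X = 6.633 × 10^-8 m (from frequency = 4.52 PHz, via λ = c/f).
λ_Y = 1.414 × 10^-5 m (from frequency = 21.2 THz, via λ = c/f).
Ratio = 6.633 × 10^-8 / 1.414 × 10^-5 = 4.69 × 10^-3.

4.69 × 10^-3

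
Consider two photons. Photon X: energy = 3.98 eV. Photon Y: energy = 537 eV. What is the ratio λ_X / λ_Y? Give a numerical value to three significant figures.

135

λ_X = 3.115 × 10^-7 m (from energy = 3.98 eV, via λ = hc/E).
λ_Y = 2.309 × 10^-9 m (from energy = 537 eV, via λ = hc/E).
Ratio = 3.115 × 10^-7 / 2.309 × 10^-9 = 135.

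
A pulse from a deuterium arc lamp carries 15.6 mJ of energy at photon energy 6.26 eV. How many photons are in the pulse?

Per-photon energy: E = 1.003e-18 J (from energy = 6.26 eV).
N = E_total / E_photon = 0.0156 J / 1.003e-18 J = 1.56e16.

1.56e16 photons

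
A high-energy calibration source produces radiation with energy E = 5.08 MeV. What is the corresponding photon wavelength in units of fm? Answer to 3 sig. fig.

244 fm

Take h = 6.62607015e-34 J·s, c = 2.99792458e8 m/s, 1 eV = 1.602176634e-19 J.
In SI units: E = 5.08 MeV = 8.1391e-13 J.
Apply λ = hc/E: λ = 2.441e-13 m.
Converting to fm: λ = 244.1 fm ≈ 244 fm.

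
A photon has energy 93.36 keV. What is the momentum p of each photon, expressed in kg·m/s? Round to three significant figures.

4.99e-23 kg·m/s

Take c = 2.99792458e8 m/s, 1 eV = 1.602176634e-19 J.
First convert: E = 93.36 keV = 1.4958e-14 J.
The photon relation is p = E/c, giving p = 4.989e-23 kg·m/s.
So p ≈ 4.99e-23 kg·m/s.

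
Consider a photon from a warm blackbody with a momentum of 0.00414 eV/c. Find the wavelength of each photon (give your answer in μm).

Use h = 6.62607015e-34 J·s, c = 2.99792458e8 m/s, 1 eV = 1.602176634e-19 J.
Convert to SI: p = 0.00414 eV/c = 2.2125e-30 kg·m/s.
The photon relation is λ = h/p, giving λ = 2.995e-4 m.
Converting to μm: λ = 299.5 μm ≈ 299 μm.

299 μm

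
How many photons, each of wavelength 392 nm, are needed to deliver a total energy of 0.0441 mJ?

Per-photon energy: E = 5.067·10^-19 J (from wavelength = 392 nm).
N = E_total / E_photon = 4.41·10^-5 J / 5.067·10^-19 J = 8.70·10^13.

8.70·10^13 photons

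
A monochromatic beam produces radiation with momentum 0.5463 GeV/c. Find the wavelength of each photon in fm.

2.27 fm

Take h = 6.62607015e-34 J·s, c = 2.99792458e8 m/s, 1 eV = 1.602176634e-19 J.
Convert to SI: p = 0.5463 GeV/c = 2.9196e-19 kg·m/s.
For a photon λ = h/p, so λ = 2.270e-15 m.
Converting to fm: λ = 2.270 fm ≈ 2.27 fm.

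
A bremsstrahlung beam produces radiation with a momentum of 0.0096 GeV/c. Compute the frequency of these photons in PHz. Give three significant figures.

2.32 × 10^6 PHz

Take h = 6.62607015 × 10^-34 J·s, c = 2.99792458 × 10^8 m/s, 1 eV = 1.602176634 × 10^-19 J.
In SI units: p = 0.0096 GeV/c = 5.1305 × 10^-21 kg·m/s.
Since f = pc/h for a photon, f = 2.321 × 10^21 Hz.
Converting to PHz: f = 2.321 × 10^6 PHz ≈ 2.32 × 10^6 PHz.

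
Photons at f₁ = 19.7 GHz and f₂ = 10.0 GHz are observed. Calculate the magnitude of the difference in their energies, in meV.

Using E = hf: E₁ = 1.305·10^-23 J, E₂ = 6.626·10^-24 J.
|ΔE| = |1.305·10^-23 − 6.626·10^-24| = 6.43·10^-24 J = 0.0401 meV.

0.0401 meV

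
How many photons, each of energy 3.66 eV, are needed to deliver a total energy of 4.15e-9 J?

Per-photon energy: E = 5.864e-19 J (from energy = 3.66 eV).
N = E_total / E_photon = 4.15e-9 J / 5.864e-19 J = 7.08e9.

7.08e9 photons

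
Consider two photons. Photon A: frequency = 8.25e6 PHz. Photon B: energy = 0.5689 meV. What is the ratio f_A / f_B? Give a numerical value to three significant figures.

6.00e10

f_A = 8.250e21 Hz (from frequency = 8.25e6 PHz, via f given directly).
f_B = 1.376e11 Hz (from energy = 0.5689 meV, via f = E/h).
Ratio = 8.250e21 / 1.376e11 = 6.00e10.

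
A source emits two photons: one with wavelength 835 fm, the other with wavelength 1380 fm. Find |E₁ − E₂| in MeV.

0.586 MeV

Using E = hc/λ: E₁ = 2.379e-13 J, E₂ = 1.439e-13 J.
|ΔE| = |2.379e-13 − 1.439e-13| = 9.40e-14 J = 0.586 MeV.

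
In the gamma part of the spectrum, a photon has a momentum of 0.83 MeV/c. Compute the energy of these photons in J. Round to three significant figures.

Use c = 2.99792458e8 m/s, 1 eV = 1.602176634e-19 J.
In SI units: p = 0.83 MeV/c = 4.4358e-22 kg·m/s.
Apply E = pc: E = 1.330e-13 J.
So E ≈ 1.33e-13 J.

1.33e-13 J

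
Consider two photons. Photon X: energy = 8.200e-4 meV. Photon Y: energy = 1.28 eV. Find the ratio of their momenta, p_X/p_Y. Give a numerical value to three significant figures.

p_X = 4.382e-34 kg·m/s (from energy = 8.200e-4 meV, via p = E/c).
p_Y = 6.841e-28 kg·m/s (from energy = 1.28 eV, via p = E/c).
Ratio = 4.382e-34 / 6.841e-28 = 6.41e-7.

6.41e-7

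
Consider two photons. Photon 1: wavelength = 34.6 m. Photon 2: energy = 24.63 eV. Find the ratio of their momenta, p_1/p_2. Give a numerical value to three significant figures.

p_1 = 1.915 × 10^-35 kg·m/s (from wavelength = 34.6 m, via p = h/λ).
p_2 = 1.316 × 10^-26 kg·m/s (from energy = 24.63 eV, via p = E/c).
Ratio = 1.915 × 10^-35 / 1.316 × 10^-26 = 1.45 × 10^-9.

1.45 × 10^-9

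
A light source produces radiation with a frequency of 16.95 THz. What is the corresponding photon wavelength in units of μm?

17.7 μm

Convert to SI: f = 16.95 THz = 1.695 × 10^13 Hz.
The photon relation is λ = c/f, giving λ = 1.769 × 10^-5 m.
Converting to μm: λ = 17.69 μm ≈ 17.7 μm.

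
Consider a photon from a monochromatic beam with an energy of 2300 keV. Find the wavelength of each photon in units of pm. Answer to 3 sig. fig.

0.539 pm

Take h = 6.62607015·10^-34 J·s, c = 2.99792458·10^8 m/s, 1 eV = 1.602176634·10^-19 J.
In SI units: E = 2300 keV = 3.6850·10^-13 J.
For a photon λ = hc/E, so λ = 5.391·10^-13 m.
Converting to pm: λ = 0.5391 pm ≈ 0.539 pm.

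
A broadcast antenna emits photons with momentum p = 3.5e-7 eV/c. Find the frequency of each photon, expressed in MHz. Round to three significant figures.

Take h = 6.62607015e-34 J·s, c = 2.99792458e8 m/s, 1 eV = 1.602176634e-19 J.
First convert: p = 3.5e-7 eV/c = 1.8705e-34 kg·m/s.
Apply f = pc/h: f = 8.463e7 Hz.
Converting to MHz: f = 84.63 MHz ≈ 84.6 MHz.

84.6 MHz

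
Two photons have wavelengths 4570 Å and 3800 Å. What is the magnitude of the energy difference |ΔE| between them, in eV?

0.550 eV

Using E = hc/λ: E₁ = 4.347e-19 J, E₂ = 5.227e-19 J.
|ΔE| = |4.347e-19 − 5.227e-19| = 8.81e-20 J = 0.550 eV.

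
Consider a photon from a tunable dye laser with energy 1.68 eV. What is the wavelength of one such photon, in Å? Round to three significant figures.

Use h = 6.62607015e-34 J·s, c = 2.99792458e8 m/s, 1 eV = 1.602176634e-19 J.
In SI units: E = 1.68 eV = 2.6917e-19 J.
Apply λ = hc/E: λ = 7.380e-7 m.
Converting to Å: λ = 7380 Å ≈ 7380 Å.

7380 Å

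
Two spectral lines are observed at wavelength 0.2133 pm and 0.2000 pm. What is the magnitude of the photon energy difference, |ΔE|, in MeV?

Using E = hc/λ: E₁ = 9.3129e-13 J, E₂ = 9.9322e-13 J.
|ΔE| = |9.3129e-13 − 9.9322e-13| = 6.19e-14 J = 0.387 MeV.

0.387 MeV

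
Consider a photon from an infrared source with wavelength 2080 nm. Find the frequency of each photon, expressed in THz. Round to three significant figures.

Convert to SI: λ = 2080 nm = 2.08e-6 m.
The photon relation is f = c/λ, giving f = 1.441e14 Hz.
Converting to THz: f = 144.1 THz ≈ 144 THz.

144 THz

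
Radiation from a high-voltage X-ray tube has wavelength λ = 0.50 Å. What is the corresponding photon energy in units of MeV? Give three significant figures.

0.0248 MeV

In SI units: λ = 0.50 Å = 5.0 × 10^-11 m.
Apply E = hc/λ: E = 3.973 × 10^-15 J.
Converting to MeV: E = 0.02480 MeV ≈ 0.0248 MeV.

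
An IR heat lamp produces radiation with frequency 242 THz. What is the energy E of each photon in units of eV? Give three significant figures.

1.00 eV

(h = 6.62607015 × 10^-34 J·s, 1 eV = 1.602176634 × 10^-19 J.)
Convert to SI: f = 242 THz = 2.42 × 10^14 Hz.
For a photon E = hf, so E = 1.604 × 10^-19 J.
Converting to eV: E = 1.001 eV ≈ 1.00 eV.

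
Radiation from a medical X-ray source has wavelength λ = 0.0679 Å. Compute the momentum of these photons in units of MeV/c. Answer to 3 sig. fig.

0.183 MeV/c

First convert: λ = 0.0679 Å = 6.79e-12 m.
Since p = h/λ for a photon, p = 9.759e-23 kg·m/s.
Converting to MeV/c: p = 0.1826 MeV/c ≈ 0.183 MeV/c.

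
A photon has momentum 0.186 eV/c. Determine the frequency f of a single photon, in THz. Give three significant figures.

(h = 6.62607015 × 10^-34 J·s, c = 2.99792458 × 10^8 m/s, 1 eV = 1.602176634 × 10^-19 J.)
First convert: p = 0.186 eV/c = 9.9404 × 10^-29 kg·m/s.
Since f = pc/h for a photon, f = 4.497 × 10^13 Hz.
Converting to THz: f = 44.97 THz ≈ 45.0 THz.

45.0 THz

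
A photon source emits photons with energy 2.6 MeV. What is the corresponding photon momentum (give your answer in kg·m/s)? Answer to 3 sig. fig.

(c = 2.99792458e8 m/s, 1 eV = 1.602176634e-19 J.)
In SI units: E = 2.6 MeV = 4.1657e-13 J.
The photon relation is p = E/c, giving p = 1.390e-21 kg·m/s.
So p ≈ 1.39e-21 kg·m/s.

1.39e-21 kg·m/s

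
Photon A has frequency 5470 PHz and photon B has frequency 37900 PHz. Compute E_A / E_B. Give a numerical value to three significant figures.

0.144

E_A = 3.624·10^-15 J (from frequency = 5470 PHz, via E = hf).
E_B = 2.511·10^-14 J (from frequency = 37900 PHz, via E = hf).
Ratio = 3.624·10^-15 / 2.511·10^-14 = 0.144.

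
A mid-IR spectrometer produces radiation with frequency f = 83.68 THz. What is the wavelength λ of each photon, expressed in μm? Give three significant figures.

Take c = 2.99792458e8 m/s.
First convert: f = 83.68 THz = 8.368e13 Hz.
Since λ = c/f for a photon, λ = 3.583e-6 m.
Converting to μm: λ = 3.583 μm ≈ 3.58 μm.

3.58 μm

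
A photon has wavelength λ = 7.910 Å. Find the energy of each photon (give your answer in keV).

1.57 keV

Convert to SI: λ = 7.910 Å = 7.910 × 10^-10 m.
For a photon E = hc/λ, so E = 2.511 × 10^-16 J.
Converting to keV: E = 1.567 keV ≈ 1.57 keV.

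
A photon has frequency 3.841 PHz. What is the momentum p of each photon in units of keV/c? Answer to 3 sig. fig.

(h = 6.62607015e-34 J·s, c = 2.99792458e8 m/s, 1 eV = 1.602176634e-19 J.)
Convert to SI: f = 3.841 PHz = 3.841e15 Hz.
Since p = hf/c for a photon, p = 8.489e-27 kg·m/s.
Converting to keV/c: p = 0.01589 keV/c ≈ 0.0159 keV/c.

0.0159 keV/c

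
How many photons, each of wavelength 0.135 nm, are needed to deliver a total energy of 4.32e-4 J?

Per-photon energy: E = 1.471e-15 J (from wavelength = 0.135 nm).
N = E_total / E_photon = 4.32e-4 J / 1.471e-15 J = 2.94e11.

2.94e11 photons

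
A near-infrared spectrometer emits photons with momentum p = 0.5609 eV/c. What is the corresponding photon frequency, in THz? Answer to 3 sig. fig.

136 THz

In SI units: p = 0.5609 eV/c = 2.9976e-28 kg·m/s.
For a photon f = pc/h, so f = 1.356e14 Hz.
Converting to THz: f = 135.6 THz ≈ 136 THz.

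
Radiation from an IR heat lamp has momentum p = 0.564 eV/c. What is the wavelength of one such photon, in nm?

2200 nm

(h = 6.62607015·10^-34 J·s, c = 2.99792458·10^8 m/s, 1 eV = 1.602176634·10^-19 J.)
First convert: p = 0.564 eV/c = 3.0142·10^-28 kg·m/s.
For a photon λ = h/p, so λ = 2.198·10^-6 m.
Converting to nm: λ = 2198 nm ≈ 2200 nm.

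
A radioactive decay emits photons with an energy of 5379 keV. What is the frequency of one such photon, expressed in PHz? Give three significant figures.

1.30e6 PHz

Use h = 6.62607015e-34 J·s, 1 eV = 1.602176634e-19 J.
In SI units: E = 5379 keV = 8.6181e-13 J.
Apply f = E/h: f = 1.301e21 Hz.
Converting to PHz: f = 1.301e6 PHz ≈ 1.30e6 PHz.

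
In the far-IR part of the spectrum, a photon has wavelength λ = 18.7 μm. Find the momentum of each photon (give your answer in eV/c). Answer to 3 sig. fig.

0.0663 eV/c

Convert to SI: λ = 18.7 μm = 1.87e-5 m.
Apply p = h/λ: p = 3.543e-29 kg·m/s.
Converting to eV/c: p = 0.06630 eV/c ≈ 0.0663 eV/c.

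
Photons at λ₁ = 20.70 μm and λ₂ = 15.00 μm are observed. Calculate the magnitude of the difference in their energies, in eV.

Using E = hc/λ: E₁ = 9.5964·10^-21 J, E₂ = 1.3243·10^-20 J.
|ΔE| = |9.5964·10^-21 − 1.3243·10^-20| = 3.65·10^-21 J = 0.0228 eV.

0.0228 eV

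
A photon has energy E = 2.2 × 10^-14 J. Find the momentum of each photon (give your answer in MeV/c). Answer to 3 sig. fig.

(c = 2.99792458 × 10^8 m/s, 1 eV = 1.602176634 × 10^-19 J.)
Apply p = E/c: p = 7.338 × 10^-23 kg·m/s.
Converting to MeV/c: p = 0.1373 MeV/c ≈ 0.137 MeV/c.

0.137 MeV/c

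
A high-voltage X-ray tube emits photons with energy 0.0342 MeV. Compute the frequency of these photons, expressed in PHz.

In SI units: E = 0.0342 MeV = 5.4794·10^-15 J.
Apply f = E/h: f = 8.270·10^18 Hz.
Converting to PHz: f = 8270 PHz ≈ 8270 PHz.

8270 PHz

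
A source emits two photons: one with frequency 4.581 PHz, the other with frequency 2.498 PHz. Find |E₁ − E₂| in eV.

8.61 eV

Using E = hf: E₁ = 3.0354·10^-18 J, E₂ = 1.6552·10^-18 J.
|ΔE| = |3.0354·10^-18 − 1.6552·10^-18| = 1.38·10^-18 J = 8.61 eV.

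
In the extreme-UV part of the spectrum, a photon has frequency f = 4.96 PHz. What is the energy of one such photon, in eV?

20.5 eV

Convert to SI: f = 4.96 PHz = 4.96·10^15 Hz.
The photon relation is E = hf, giving E = 3.287·10^-18 J.
Converting to eV: E = 20.51 eV ≈ 20.5 eV.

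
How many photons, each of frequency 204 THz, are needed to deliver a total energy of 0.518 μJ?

3.83·10^12 photons

Per-photon energy: E = 1.352·10^-19 J (from frequency = 204 THz).
N = E_total / E_photon = 5.18·10^-7 J / 1.352·10^-19 J = 3.83·10^12.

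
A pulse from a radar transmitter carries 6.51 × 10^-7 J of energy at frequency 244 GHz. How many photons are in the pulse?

Per-photon energy: E = 1.617 × 10^-22 J (from frequency = 244 GHz).
N = E_total / E_photon = 6.51 × 10^-7 J / 1.617 × 10^-22 J = 4.03 × 10^15.

4.03 × 10^15 photons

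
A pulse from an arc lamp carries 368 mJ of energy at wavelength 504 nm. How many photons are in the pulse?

9.34e17 photons

Per-photon energy: E = 3.941e-19 J (from wavelength = 504 nm).
N = E_total / E_photon = 0.368 J / 3.941e-19 J = 9.34e17.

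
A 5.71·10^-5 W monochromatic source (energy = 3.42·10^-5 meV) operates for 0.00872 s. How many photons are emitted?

Total energy: E_total = P·t = 5.71·10^-5 × 0.00872 = 4.979·10^-7 J.
Per-photon energy: E = 5.479·10^-27 J.
N = E_total / E_photon = 9.09·10^19.

9.09·10^19 photons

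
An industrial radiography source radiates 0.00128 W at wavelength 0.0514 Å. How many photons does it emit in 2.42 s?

Total energy: E_total = P·t = 0.00128 × 2.42 = 0.003098 J.
Per-photon energy: E = 3.865·10^-14 J.
N = E_total / E_photon = 8.02·10^10.

8.02·10^10 photons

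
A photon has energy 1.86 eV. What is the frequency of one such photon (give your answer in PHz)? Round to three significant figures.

First convert: E = 1.86 eV = 2.9800e-19 J.
The photon relation is f = E/h, giving f = 4.497e14 Hz.
Converting to PHz: f = 0.4497 PHz ≈ 0.450 PHz.

0.450 PHz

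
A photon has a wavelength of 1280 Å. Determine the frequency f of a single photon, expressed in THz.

2340 THz

Take c = 2.99792458e8 m/s.
First convert: λ = 1280 Å = 1.28e-7 m.
Since f = c/λ for a photon, f = 2.342e15 Hz.
Converting to THz: f = 2342 THz ≈ 2340 THz.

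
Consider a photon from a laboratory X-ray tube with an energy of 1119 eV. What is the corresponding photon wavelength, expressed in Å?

11.1 Å

Take h = 6.62607015e-34 J·s, c = 2.99792458e8 m/s, 1 eV = 1.602176634e-19 J.
Convert to SI: E = 1119 eV = 1.7928e-16 J.
Since λ = hc/E for a photon, λ = 1.108e-9 m.
Converting to Å: λ = 11.08 Å ≈ 11.1 Å.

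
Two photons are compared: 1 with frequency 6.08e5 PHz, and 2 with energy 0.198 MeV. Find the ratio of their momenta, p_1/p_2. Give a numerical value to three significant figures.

p_1 = 1.344e-21 kg·m/s (from frequency = 6.08e5 PHz, via p = hf/c).
p_2 = 1.058e-22 kg·m/s (from energy = 0.198 MeV, via p = E/c).
Ratio = 1.344e-21 / 1.058e-22 = 12.7.

12.7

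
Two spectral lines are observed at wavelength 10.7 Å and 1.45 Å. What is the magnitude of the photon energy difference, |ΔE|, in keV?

Using E = hc/λ: E₁ = 1.856 × 10^-16 J, E₂ = 1.370 × 10^-15 J.
|ΔE| = |1.856 × 10^-16 − 1.370 × 10^-15| = 1.18 × 10^-15 J = 7.39 keV.

7.39 keV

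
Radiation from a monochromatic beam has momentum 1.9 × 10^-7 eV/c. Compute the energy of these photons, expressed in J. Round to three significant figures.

3.04 × 10^-26 J

Take c = 2.99792458 × 10^8 m/s, 1 eV = 1.602176634 × 10^-19 J.
In SI units: p = 1.9 × 10^-7 eV/c = 1.0154 × 10^-34 kg·m/s.
Since E = pc for a photon, E = 3.044 × 10^-26 J.
So E ≈ 3.04 × 10^-26 J.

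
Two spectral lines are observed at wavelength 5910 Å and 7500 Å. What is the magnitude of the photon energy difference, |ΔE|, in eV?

Using E = hc/λ: E₁ = 3.361e-19 J, E₂ = 2.649e-19 J.
|ΔE| = |3.361e-19 − 2.649e-19| = 7.13e-20 J = 0.445 eV.

0.445 eV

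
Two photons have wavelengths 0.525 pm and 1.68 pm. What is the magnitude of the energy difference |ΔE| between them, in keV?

1620 keV

Using E = hc/λ: E₁ = 3.784e-13 J, E₂ = 1.182e-13 J.
|ΔE| = |3.784e-13 − 1.182e-13| = 2.60e-13 J = 1620 keV.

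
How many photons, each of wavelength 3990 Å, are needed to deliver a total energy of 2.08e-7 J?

4.18e11 photons

Per-photon energy: E = 4.979e-19 J (from wavelength = 3990 Å).
N = E_total / E_photon = 2.08e-7 J / 4.979e-19 J = 4.18e11.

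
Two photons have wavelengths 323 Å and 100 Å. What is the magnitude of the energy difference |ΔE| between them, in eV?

85.6 eV

Using E = hc/λ: E₁ = 6.150e-18 J, E₂ = 1.986e-17 J.
|ΔE| = |6.150e-18 − 1.986e-17| = 1.37e-17 J = 85.6 eV.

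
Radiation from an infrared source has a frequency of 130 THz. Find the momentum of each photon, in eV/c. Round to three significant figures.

0.538 eV/c

In SI units: f = 130 THz = 1.3 × 10^14 Hz.
Apply p = hf/c: p = 2.873 × 10^-28 kg·m/s.
Converting to eV/c: p = 0.5376 eV/c ≈ 0.538 eV/c.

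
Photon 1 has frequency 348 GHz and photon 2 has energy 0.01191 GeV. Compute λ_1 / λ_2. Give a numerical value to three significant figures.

8.28e9

λ_1 = 8.615e-4 m (from frequency = 348 GHz, via λ = c/f).
λ_2 = 1.041e-13 m (from energy = 0.01191 GeV, via λ = hc/E).
Ratio = 8.615e-4 / 1.041e-13 = 8.28e9.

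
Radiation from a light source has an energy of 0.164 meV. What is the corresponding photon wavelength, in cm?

0.756 cm

(h = 6.62607015e-34 J·s, c = 2.99792458e8 m/s, 1 eV = 1.602176634e-19 J.)
In SI units: E = 0.164 meV = 2.6276e-23 J.
Since λ = hc/E for a photon, λ = 0.007560 m.
Converting to cm: λ = 0.7560 cm ≈ 0.756 cm.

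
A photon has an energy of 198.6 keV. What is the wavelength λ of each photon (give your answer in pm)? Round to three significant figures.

6.24 pm

Take h = 6.62607015e-34 J·s, c = 2.99792458e8 m/s, 1 eV = 1.602176634e-19 J.
In SI units: E = 198.6 keV = 3.1819e-14 J.
For a photon λ = hc/E, so λ = 6.243e-12 m.
Converting to pm: λ = 6.243 pm ≈ 6.24 pm.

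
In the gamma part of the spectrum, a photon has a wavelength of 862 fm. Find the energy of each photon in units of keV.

In SI units: λ = 862 fm = 8.62 × 10^-13 m.
Since E = hc/λ for a photon, E = 2.304 × 10^-13 J.
Converting to keV: E = 1438 keV ≈ 1440 keV.

1440 keV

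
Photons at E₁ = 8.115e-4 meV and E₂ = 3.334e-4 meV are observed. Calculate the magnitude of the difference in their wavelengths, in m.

Using λ = hc/E: λ₁ = 1.5278 m, λ₂ = 3.7188 m.
|Δλ| = |1.5278 − 3.7188| = 2.19 m.

2.19 m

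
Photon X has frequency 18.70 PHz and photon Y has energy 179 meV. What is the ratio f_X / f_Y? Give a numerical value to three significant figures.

432

f_X = 1.870e16 Hz (from frequency = 18.70 PHz, via f given directly).
f_Y = 4.328e13 Hz (from energy = 179 meV, via f = E/h).
Ratio = 1.870e16 / 4.328e13 = 432.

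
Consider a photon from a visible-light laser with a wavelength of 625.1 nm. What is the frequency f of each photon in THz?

480 THz

In SI units: λ = 625.1 nm = 6.251e-7 m.
Apply f = c/λ: f = 4.796e14 Hz.
Converting to THz: f = 479.6 THz ≈ 480 THz.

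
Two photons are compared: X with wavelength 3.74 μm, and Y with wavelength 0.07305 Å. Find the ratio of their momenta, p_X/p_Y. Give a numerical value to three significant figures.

1.95e-6

p_X = 1.772e-28 kg·m/s (from wavelength = 3.74 μm, via p = h/λ).
p_Y = 9.071e-23 kg·m/s (from wavelength = 0.07305 Å, via p = h/λ).
Ratio = 1.772e-28 / 9.071e-23 = 1.95e-6.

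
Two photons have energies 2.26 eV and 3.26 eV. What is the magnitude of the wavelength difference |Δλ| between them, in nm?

168 nm

Using λ = hc/E: λ₁ = 5.486e-7 m, λ₂ = 3.803e-7 m.
|Δλ| = |5.486e-7 − 3.803e-7| = 1.68e-7 m = 168 nm.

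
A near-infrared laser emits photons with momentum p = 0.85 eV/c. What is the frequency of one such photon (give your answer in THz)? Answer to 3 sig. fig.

206 THz

(h = 6.62607015 × 10^-34 J·s, c = 2.99792458 × 10^8 m/s, 1 eV = 1.602176634 × 10^-19 J.)
In SI units: p = 0.85 eV/c = 4.5426 × 10^-28 kg·m/s.
Apply f = pc/h: f = 2.055 × 10^14 Hz.
Converting to THz: f = 205.5 THz ≈ 206 THz.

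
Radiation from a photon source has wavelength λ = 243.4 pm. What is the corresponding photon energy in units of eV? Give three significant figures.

Convert to SI: λ = 243.4 pm = 2.434 × 10^-10 m.
Since E = hc/λ for a photon, E = 8.161 × 10^-16 J.
Converting to eV: E = 5094 eV ≈ 5090 eV.

5090 eV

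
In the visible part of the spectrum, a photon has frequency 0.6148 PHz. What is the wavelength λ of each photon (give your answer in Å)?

Convert to SI: f = 0.6148 PHz = 6.148e14 Hz.
For a photon λ = c/f, so λ = 4.876e-7 m.
Converting to Å: λ = 4876 Å ≈ 4880 Å.

4880 Å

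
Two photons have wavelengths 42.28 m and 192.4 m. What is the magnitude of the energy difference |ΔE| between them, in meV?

2.29e-5 meV

Using E = hc/λ: E₁ = 4.6983e-27 J, E₂ = 1.0325e-27 J.
|ΔE| = |4.6983e-27 − 1.0325e-27| = 3.67e-27 J = 2.29e-5 meV.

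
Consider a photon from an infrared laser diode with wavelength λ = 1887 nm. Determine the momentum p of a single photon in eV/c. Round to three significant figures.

0.657 eV/c

Convert to SI: λ = 1887 nm = 1.887e-6 m.
For a photon p = h/λ, so p = 3.511e-28 kg·m/s.
Converting to eV/c: p = 0.6570 eV/c ≈ 0.657 eV/c.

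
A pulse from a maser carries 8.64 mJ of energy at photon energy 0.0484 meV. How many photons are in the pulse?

1.11e21 photons

Per-photon energy: E = 7.755e-24 J (from energy = 0.0484 meV).
N = E_total / E_photon = 0.00864 J / 7.755e-24 J = 1.11e21.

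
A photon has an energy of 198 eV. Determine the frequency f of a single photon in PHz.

47.9 PHz

First convert: E = 198 eV = 3.1723·10^-17 J.
For a photon f = E/h, so f = 4.788·10^16 Hz.
Converting to PHz: f = 47.88 PHz ≈ 47.9 PHz.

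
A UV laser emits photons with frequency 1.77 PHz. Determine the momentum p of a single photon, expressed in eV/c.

Take h = 6.62607015·10^-34 J·s, c = 2.99792458·10^8 m/s, 1 eV = 1.602176634·10^-19 J.
In SI units: f = 1.77 PHz = 1.77·10^15 Hz.
Apply p = hf/c: p = 3.912·10^-27 kg·m/s.
Converting to eV/c: p = 7.320 eV/c ≈ 7.32 eV/c.

7.32 eV/c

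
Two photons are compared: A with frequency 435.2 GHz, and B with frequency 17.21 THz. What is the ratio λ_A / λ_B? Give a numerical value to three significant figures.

λ_A = 6.889 × 10^-4 m (from frequency = 435.2 GHz, via λ = c/f).
λ_B = 1.742 × 10^-5 m (from frequency = 17.21 THz, via λ = c/f).
Ratio = 6.889 × 10^-4 / 1.742 × 10^-5 = 39.5.

39.5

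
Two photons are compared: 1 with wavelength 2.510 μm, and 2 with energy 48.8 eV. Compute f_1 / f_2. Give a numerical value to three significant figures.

f_1 = 1.194·10^14 Hz (from wavelength = 2.510 μm, via f = c/λ).
f_2 = 1.180·10^16 Hz (from energy = 48.8 eV, via f = E/h).
Ratio = 1.194·10^14 / 1.180·10^16 = 0.0101.

0.0101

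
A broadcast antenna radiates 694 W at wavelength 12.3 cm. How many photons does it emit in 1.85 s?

7.95e26 photons

Total energy: E_total = P·t = 694 × 1.85 = 1284 J.
Per-photon energy: E = 1.615e-24 J.
N = E_total / E_photon = 7.95e26.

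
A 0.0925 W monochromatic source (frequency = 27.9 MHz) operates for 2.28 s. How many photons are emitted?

Total energy: E_total = P·t = 0.0925 × 2.28 = 0.2109 J.
Per-photon energy: E = 1.849e-26 J.
N = E_total / E_photon = 1.14e25.

1.14e25 photons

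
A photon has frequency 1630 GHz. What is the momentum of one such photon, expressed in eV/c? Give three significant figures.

Convert to SI: f = 1630 GHz = 1.63·10^12 Hz.
Since p = hf/c for a photon, p = 3.603·10^-30 kg·m/s.
Converting to eV/c: p = 0.006741 eV/c ≈ 6.74·10^-3 eV/c.

6.74·10^-3 eV/c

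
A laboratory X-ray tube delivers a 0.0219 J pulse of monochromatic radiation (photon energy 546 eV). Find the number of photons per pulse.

Per-photon energy: E = 8.748·10^-17 J (from energy = 546 eV).
N = E_total / E_photon = 0.0219 J / 8.748·10^-17 J = 2.50·10^14.

2.50·10^14 photons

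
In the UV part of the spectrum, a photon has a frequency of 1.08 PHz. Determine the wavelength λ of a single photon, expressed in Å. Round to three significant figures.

Take c = 2.99792458e8 m/s.
In SI units: f = 1.08 PHz = 1.08e15 Hz.
The photon relation is λ = c/f, giving λ = 2.776e-7 m.
Converting to Å: λ = 2776 Å ≈ 2780 Å.

2780 Å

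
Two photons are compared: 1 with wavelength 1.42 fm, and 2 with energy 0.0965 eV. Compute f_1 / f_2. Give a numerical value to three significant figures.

9.05 × 10^9

f_1 = 2.111 × 10^23 Hz (from wavelength = 1.42 fm, via f = c/λ).
f_2 = 2.333 × 10^13 Hz (from energy = 0.0965 eV, via f = E/h).
Ratio = 2.111 × 10^23 / 2.333 × 10^13 = 9.05 × 10^9.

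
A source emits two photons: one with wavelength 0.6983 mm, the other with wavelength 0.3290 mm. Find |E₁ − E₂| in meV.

Using E = hc/λ: E₁ = 2.8447 × 10^-22 J, E₂ = 6.0378 × 10^-22 J.
|ΔE| = |2.8447 × 10^-22 − 6.0378 × 10^-22| = 3.19 × 10^-22 J = 1.99 meV.

1.99 meV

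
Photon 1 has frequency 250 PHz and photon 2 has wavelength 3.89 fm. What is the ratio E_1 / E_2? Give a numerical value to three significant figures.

E_1 = 1.657 × 10^-16 J (from frequency = 250 PHz, via E = hf).
E_2 = 5.107 × 10^-11 J (from wavelength = 3.89 fm, via E = hc/λ).
Ratio = 1.657 × 10^-16 / 5.107 × 10^-11 = 3.24 × 10^-6.

3.24 × 10^-6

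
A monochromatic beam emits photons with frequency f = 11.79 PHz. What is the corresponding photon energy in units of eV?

48.8 eV

In SI units: f = 11.79 PHz = 1.179e16 Hz.
Apply E = hf: E = 7.812e-18 J.
Converting to eV: E = 48.76 eV ≈ 48.8 eV.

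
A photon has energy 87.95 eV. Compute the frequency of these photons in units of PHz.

21.3 PHz

First convert: E = 87.95 eV = 1.4091e-17 J.
The photon relation is f = E/h, giving f = 2.127e16 Hz.
Converting to PHz: f = 21.27 PHz ≈ 21.3 PHz.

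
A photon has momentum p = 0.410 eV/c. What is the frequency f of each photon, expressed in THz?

(h = 6.62607015 × 10^-34 J·s, c = 2.99792458 × 10^8 m/s, 1 eV = 1.602176634 × 10^-19 J.)
In SI units: p = 0.410 eV/c = 2.1912 × 10^-28 kg·m/s.
Apply f = pc/h: f = 9.914 × 10^13 Hz.
Converting to THz: f = 99.14 THz ≈ 99.1 THz.

99.1 THz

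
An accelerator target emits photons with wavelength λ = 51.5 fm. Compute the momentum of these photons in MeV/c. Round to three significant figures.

Convert to SI: λ = 51.5 fm = 5.15 × 10^-14 m.
For a photon p = h/λ, so p = 1.287 × 10^-20 kg·m/s.
Converting to MeV/c: p = 24.07 MeV/c ≈ 24.1 MeV/c.

24.1 MeV/c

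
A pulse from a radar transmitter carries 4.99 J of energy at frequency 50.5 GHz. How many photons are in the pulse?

Per-photon energy: E = 3.346·10^-23 J (from frequency = 50.5 GHz).
N = E_total / E_photon = 4.99 J / 3.346·10^-23 J = 1.49·10^23.

1.49·10^23 photons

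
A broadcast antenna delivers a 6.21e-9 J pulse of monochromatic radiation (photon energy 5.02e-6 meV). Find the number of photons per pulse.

Per-photon energy: E = 8.043e-28 J (from energy = 5.02e-6 meV).
N = E_total / E_photon = 6.21e-9 J / 8.043e-28 J = 7.72e18.

7.72e18 photons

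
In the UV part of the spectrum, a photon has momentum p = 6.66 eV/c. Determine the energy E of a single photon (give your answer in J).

Take c = 2.99792458e8 m/s, 1 eV = 1.602176634e-19 J.
First convert: p = 6.66 eV/c = 3.5593e-27 kg·m/s.
Since E = pc for a photon, E = 1.067e-18 J.
So E ≈ 1.07e-18 J.

1.07e-18 J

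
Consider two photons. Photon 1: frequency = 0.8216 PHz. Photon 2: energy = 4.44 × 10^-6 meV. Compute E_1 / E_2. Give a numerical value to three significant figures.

E_1 = 5.444 × 10^-19 J (from frequency = 0.8216 PHz, via E = hf).
E_2 = 7.114 × 10^-28 J (from energy = 4.44 × 10^-6 meV, via E given directly).
Ratio = 5.444 × 10^-19 / 7.114 × 10^-28 = 7.65 × 10^8.

7.65 × 10^8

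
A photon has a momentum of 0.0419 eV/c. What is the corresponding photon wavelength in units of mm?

First convert: p = 0.0419 eV/c = 2.2393 × 10^-29 kg·m/s.
The photon relation is λ = h/p, giving λ = 2.959 × 10^-5 m.
Converting to mm: λ = 0.02959 mm ≈ 0.0296 mm.

0.0296 mm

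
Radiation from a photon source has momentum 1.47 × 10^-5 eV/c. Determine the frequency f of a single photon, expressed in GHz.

3.55 GHz

Convert to SI: p = 1.47 × 10^-5 eV/c = 7.8561 × 10^-33 kg·m/s.
Apply f = pc/h: f = 3.554 × 10^9 Hz.
Converting to GHz: f = 3.554 GHz ≈ 3.55 GHz.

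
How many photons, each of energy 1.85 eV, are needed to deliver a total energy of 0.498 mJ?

Per-photon energy: E = 2.964e-19 J (from energy = 1.85 eV).
N = E_total / E_photon = 4.98e-4 J / 2.964e-19 J = 1.68e15.

1.68e15 photons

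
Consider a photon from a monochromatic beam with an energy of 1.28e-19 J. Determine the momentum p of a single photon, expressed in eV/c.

0.799 eV/c

Use c = 2.99792458e8 m/s, 1 eV = 1.602176634e-19 J.
Since p = E/c for a photon, p = 4.270e-28 kg·m/s.
Converting to eV/c: p = 0.7989 eV/c ≈ 0.799 eV/c.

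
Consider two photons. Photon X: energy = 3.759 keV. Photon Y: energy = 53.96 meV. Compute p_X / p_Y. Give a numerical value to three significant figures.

p_X = 2.009e-24 kg·m/s (from energy = 3.759 keV, via p = E/c).
p_Y = 2.884e-29 kg·m/s (from energy = 53.96 meV, via p = E/c).
Ratio = 2.009e-24 / 2.884e-29 = 6.97e4.

6.97e4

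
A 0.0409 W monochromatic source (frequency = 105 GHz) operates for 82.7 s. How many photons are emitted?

Total energy: E_total = P·t = 0.0409 × 82.7 = 3.382 J.
Per-photon energy: E = 6.957·10^-23 J.
N = E_total / E_photon = 4.86·10^22.

4.86·10^22 photons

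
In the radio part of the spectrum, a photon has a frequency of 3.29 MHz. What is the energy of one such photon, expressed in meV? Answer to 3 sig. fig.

In SI units: f = 3.29 MHz = 3.29·10^6 Hz.
The photon relation is E = hf, giving E = 2.180·10^-27 J.
Converting to meV: E = 1.361·10^-5 meV ≈ 1.36·10^-5 meV.

1.36·10^-5 meV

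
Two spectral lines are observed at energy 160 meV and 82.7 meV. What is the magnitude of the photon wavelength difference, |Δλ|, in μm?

Using λ = hc/E: λ₁ = 7.749·10^-6 m, λ₂ = 1.499·10^-5 m.
|Δλ| = |7.749·10^-6 − 1.499·10^-5| = 7.24·10^-6 m = 7.24 μm.

7.24 μm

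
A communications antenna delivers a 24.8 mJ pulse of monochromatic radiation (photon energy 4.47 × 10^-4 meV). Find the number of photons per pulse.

3.46 × 10^23 photons

Per-photon energy: E = 7.162 × 10^-26 J (from energy = 4.47 × 10^-4 meV).
N = E_total / E_photon = 0.0248 J / 7.162 × 10^-26 J = 3.46 × 10^23.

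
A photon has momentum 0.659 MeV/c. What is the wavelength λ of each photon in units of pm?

First convert: p = 0.659 MeV/c = 3.5219 × 10^-22 kg·m/s.
Since λ = h/p for a photon, λ = 1.881 × 10^-12 m.
Converting to pm: λ = 1.881 pm ≈ 1.88 pm.

1.88 pm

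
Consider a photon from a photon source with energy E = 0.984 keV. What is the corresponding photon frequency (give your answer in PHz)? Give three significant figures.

238 PHz

First convert: E = 0.984 keV = 1.5765e-16 J.
The photon relation is f = E/h, giving f = 2.379e17 Hz.
Converting to PHz: f = 237.9 PHz ≈ 238 PHz.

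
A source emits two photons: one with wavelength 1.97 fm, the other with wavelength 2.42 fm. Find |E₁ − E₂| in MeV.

Using E = hc/λ: E₁ = 1.008·10^-10 J, E₂ = 8.208·10^-11 J.
|ΔE| = |1.008·10^-10 − 8.208·10^-11| = 1.88·10^-11 J = 117 MeV.

117 MeV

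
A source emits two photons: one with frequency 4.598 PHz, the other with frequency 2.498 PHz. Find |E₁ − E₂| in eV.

8.68 eV

Using E = hf: E₁ = 3.0467e-18 J, E₂ = 1.6552e-18 J.
|ΔE| = |3.0467e-18 − 1.6552e-18| = 1.39e-18 J = 8.68 eV.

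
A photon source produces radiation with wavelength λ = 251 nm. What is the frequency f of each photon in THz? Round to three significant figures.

1190 THz

(c = 2.99792458·10^8 m/s.)
In SI units: λ = 251 nm = 2.51·10^-7 m.
Apply f = c/λ: f = 1.194·10^15 Hz.
Converting to THz: f = 1194 THz ≈ 1190 THz.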